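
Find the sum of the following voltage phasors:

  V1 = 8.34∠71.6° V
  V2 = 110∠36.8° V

Step 1 — Convert each phasor to rectangular form:
  V1 = 8.34·(cos(71.6°) + j·sin(71.6°)) = 2.633 + j7.914 V
  V2 = 110·(cos(36.8°) + j·sin(36.8°)) = 88.08 + j65.89 V
Step 2 — Sum components: V_total = 90.71 + j73.81 V.
Step 3 — Convert to polar: |V_total| = 116.9 V, ∠V_total = 39.1°.

V_total = 116.9∠39.1° V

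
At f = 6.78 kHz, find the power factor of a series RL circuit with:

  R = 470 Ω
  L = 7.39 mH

Step 1 — Angular frequency: ω = 2π·f = 2π·6780 = 4.26e+04 rad/s.
Step 2 — Component impedances:
  R: Z = R = 470 Ω
  L: Z = jωL = j·4.26e+04·0.00739 = 0 + j314.8 Ω
Step 3 — Series combination: Z_total = R + L = 470 + j314.8 Ω = 565.7∠33.8° Ω.
Step 4 — Power factor: PF = cos(φ) = Re(Z)/|Z| = 470/565.7 = 0.8308.
Step 5 — Type: Im(Z) = 314.8 ⇒ lagging (phase φ = 33.8°).

PF = 0.8308 (lagging, φ = 33.8°)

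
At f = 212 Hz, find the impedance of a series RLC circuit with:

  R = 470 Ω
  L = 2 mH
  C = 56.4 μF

Step 1 — Angular frequency: ω = 2π·f = 2π·212 = 1332 rad/s.
Step 2 — Component impedances:
  R: Z = R = 470 Ω
  L: Z = jωL = j·1332·0.002 = 0 + j2.664 Ω
  C: Z = 1/(jωC) = -j/(ω·C) = 0 - j13.31 Ω
Step 3 — Series combination: Z_total = R + L + C = 470 - j10.65 Ω = 470.1∠-1.3° Ω.

Z = 470 - j10.65 Ω = 470.1∠-1.3° Ω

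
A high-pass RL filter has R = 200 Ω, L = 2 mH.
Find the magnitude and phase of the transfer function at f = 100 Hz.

Step 1 — Angular frequency: ω = 2π·100 = 628.3 rad/s.
Step 2 — Transfer function: H(jω) = jωL/(R + jωL).
Step 3 — Numerator jωL = j·1.257; denominator R + jωL = 200 + j1.257.
Step 4 — H = 3.948e-05 + j0.006283.
Step 5 — Magnitude: |H| = 0.006283 (-44.0 dB); phase: φ = 89.6°.

|H| = 0.006283 (-44.0 dB), φ = 89.6°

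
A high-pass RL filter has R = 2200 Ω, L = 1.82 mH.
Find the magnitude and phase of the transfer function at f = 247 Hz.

Step 1 — Angular frequency: ω = 2π·247 = 1552 rad/s.
Step 2 — Transfer function: H(jω) = jωL/(R + jωL).
Step 3 — Numerator jωL = j·2.825; denominator R + jωL = 2200 + j2.825.
Step 4 — H = 1.648e-06 + j0.001284.
Step 5 — Magnitude: |H| = 0.001284 (-57.8 dB); phase: φ = 89.9°.

|H| = 0.001284 (-57.8 dB), φ = 89.9°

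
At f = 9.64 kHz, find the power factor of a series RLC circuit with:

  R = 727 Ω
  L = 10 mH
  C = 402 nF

Step 1 — Angular frequency: ω = 2π·f = 2π·9640 = 6.057e+04 rad/s.
Step 2 — Component impedances:
  R: Z = R = 727 Ω
  L: Z = jωL = j·6.057e+04·0.01 = 0 + j605.7 Ω
  C: Z = 1/(jωC) = -j/(ω·C) = 0 - j41.07 Ω
Step 3 — Series combination: Z_total = R + L + C = 727 + j564.6 Ω = 920.5∠37.8° Ω.
Step 4 — Power factor: PF = cos(φ) = Re(Z)/|Z| = 727/920.5 = 0.7898.
Step 5 — Type: Im(Z) = 564.6 ⇒ lagging (phase φ = 37.8°).

PF = 0.7898 (lagging, φ = 37.8°)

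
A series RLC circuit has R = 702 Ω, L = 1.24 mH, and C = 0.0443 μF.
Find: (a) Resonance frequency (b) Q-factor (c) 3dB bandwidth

Step 1 — Resonance: ω₀ = 1/√(LC) = 1/√(0.00124·4.43e-08) = 1.349e+05 rad/s.
Step 2 — f₀ = ω₀/(2π) = 2.147e+04 Hz.
Step 3 — Series Q: Q = ω₀L/R = 1.349e+05·0.00124/702 = 0.2383.
Step 4 — Bandwidth: Δω = ω₀/Q = 5.661e+05 rad/s; BW = Δω/(2π) = 9.01e+04 Hz.

(a) f₀ = 2.147e+04 Hz  (b) Q = 0.2383  (c) BW = 9.01e+04 Hz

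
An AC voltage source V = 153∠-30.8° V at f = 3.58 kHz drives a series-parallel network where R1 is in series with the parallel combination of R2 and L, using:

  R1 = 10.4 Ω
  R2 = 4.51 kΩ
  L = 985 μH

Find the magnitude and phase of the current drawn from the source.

Step 1 — Angular frequency: ω = 2π·f = 2π·3580 = 2.249e+04 rad/s.
Step 2 — Component impedances:
  R1: Z = R = 10.4 Ω
  R2: Z = R = 4510 Ω
  L: Z = jωL = j·2.249e+04·0.000985 = 0 + j22.16 Ω
Step 3 — Parallel branch: R2 || L = 1/(1/R2 + 1/L) = 0.1088 + j22.16 Ω.
Step 4 — Series with R1: Z_total = R1 + (R2 || L) = 10.51 + j22.16 Ω = 24.52∠64.6° Ω.
Step 5 — Source phasor: V = 153∠-30.8° V = 131.4 - j78.34 V.
Step 6 — Ohm's law: I = V / Z_total = (131.4 - j78.34) / (10.51 + j22.16) = -0.5898 - j6.211 A.
Step 7 — Convert to polar: |I| = 6.239 A, ∠I = -95.4°.

I = 6.239∠-95.4° A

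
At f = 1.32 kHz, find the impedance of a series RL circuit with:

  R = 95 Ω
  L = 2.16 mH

Step 1 — Angular frequency: ω = 2π·f = 2π·1320 = 8294 rad/s.
Step 2 — Component impedances:
  R: Z = R = 95 Ω
  L: Z = jωL = j·8294·0.00216 = 0 + j17.91 Ω
Step 3 — Series combination: Z_total = R + L = 95 + j17.91 Ω = 96.67∠10.7° Ω.

Z = 95 + j17.91 Ω = 96.67∠10.7° Ω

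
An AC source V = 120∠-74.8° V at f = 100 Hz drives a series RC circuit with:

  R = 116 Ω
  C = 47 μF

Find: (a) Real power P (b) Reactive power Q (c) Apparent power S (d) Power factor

Step 1 — Angular frequency: ω = 2π·f = 2π·100 = 628.3 rad/s.
Step 2 — Component impedances:
  R: Z = R = 116 Ω
  C: Z = 1/(jωC) = -j/(ω·C) = 0 - j33.86 Ω
Step 3 — Series combination: Z_total = R + C = 116 - j33.86 Ω = 120.8∠-16.3° Ω.
Step 4 — Source phasor: V = 120∠-74.8° V = 31.46 - j115.8 V.
Step 5 — Current: I = V / Z = 0.5185 - j0.8469 A = 0.993∠-58.5° A.
Step 6 — Complex power: S = V·I* = 114.4 - j33.39 VA.
Step 7 — Real power: P = Re(S) = 114.4 W.
Step 8 — Reactive power: Q = Im(S) = -33.39 VAR.
Step 9 — Apparent power: |S| = 119.2 VA.
Step 10 — Power factor: PF = P/|S| = 0.9599 (leading).

(a) P = 114.4 W  (b) Q = -33.39 VAR  (c) S = 119.2 VA  (d) PF = 0.9599 (leading)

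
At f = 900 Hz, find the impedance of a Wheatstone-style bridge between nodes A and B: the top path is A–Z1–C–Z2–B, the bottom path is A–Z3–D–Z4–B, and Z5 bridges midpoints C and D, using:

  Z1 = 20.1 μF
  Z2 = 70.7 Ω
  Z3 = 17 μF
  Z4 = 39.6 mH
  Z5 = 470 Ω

Step 1 — Angular frequency: ω = 2π·f = 2π·900 = 5655 rad/s.
Step 2 — Component impedances:
  Z1: Z = 1/(jωC) = -j/(ω·C) = 0 - j8.798 Ω
  Z2: Z = R = 70.7 Ω
  Z3: Z = 1/(jωC) = -j/(ω·C) = 0 - j10.4 Ω
  Z4: Z = jωL = j·5655·0.0396 = 0 + j223.9 Ω
  Z5: Z = R = 470 Ω
Step 3 — Bridge requires nodal analysis (the Z5 bridge couples midpoints C and D, so the two paths cannot be reduced to a simple series/parallel combination). Setting node B to ground and injecting 1 A at node A, the 3-node admittance system at A, C, D solves to V_A = Z_AB = 68.74 + j14.75 Ω = 70.31∠12.1° Ω.

Z = 68.74 + j14.75 Ω = 70.31∠12.1° Ω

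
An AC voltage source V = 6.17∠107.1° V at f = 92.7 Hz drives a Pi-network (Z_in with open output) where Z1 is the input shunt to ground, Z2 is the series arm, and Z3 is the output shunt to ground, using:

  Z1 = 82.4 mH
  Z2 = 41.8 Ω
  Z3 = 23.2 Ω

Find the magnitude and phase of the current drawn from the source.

Step 1 — Angular frequency: ω = 2π·f = 2π·92.7 = 582.5 rad/s.
Step 2 — Component impedances:
  Z1: Z = jωL = j·582.5·0.0824 = 0 + j47.99 Ω
  Z2: Z = R = 41.8 Ω
  Z3: Z = R = 23.2 Ω
Step 3 — With open output, the series arm Z2 and the output shunt Z3 appear in series to ground: Z2 + Z3 = 65 Ω.
Step 4 — Parallel with input shunt Z1: Z_in = Z1 || (Z2 + Z3) = 22.93 + j31.06 Ω = 38.61∠53.6° Ω.
Step 5 — Source phasor: V = 6.17∠107.1° V = -1.814 + j5.897 V.
Step 6 — Ohm's law: I = V / Z_total = (-1.814 + j5.897) / (22.93 + j31.06) = 0.09496 + j0.1285 A.
Step 7 — Convert to polar: |I| = 0.1598 A, ∠I = 53.5°.

I = 0.1598∠53.5° A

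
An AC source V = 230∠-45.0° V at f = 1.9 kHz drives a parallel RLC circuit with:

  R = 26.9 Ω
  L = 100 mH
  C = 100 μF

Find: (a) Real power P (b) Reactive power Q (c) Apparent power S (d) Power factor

Step 1 — Angular frequency: ω = 2π·f = 2π·1900 = 1.194e+04 rad/s.
Step 2 — Component impedances:
  R: Z = R = 26.9 Ω
  L: Z = jωL = j·1.194e+04·0.1 = 0 + j1194 Ω
  C: Z = 1/(jωC) = -j/(ω·C) = 0 - j0.8377 Ω
Step 3 — Parallel combination: 1/Z_total = 1/R + 1/L + 1/C; Z_total = 0.0261 - j0.8374 Ω = 0.8378∠-88.2° Ω.
Step 4 — Source phasor: V = 230∠-45.0° V = 162.6 - j162.6 V.
Step 5 — Current: I = V / Z = 200.1 + j188 A = 274.5∠43.2° A.
Step 6 — Complex power: S = V·I* = 1967 - j6.311e+04 VA.
Step 7 — Real power: P = Re(S) = 1967 W.
Step 8 — Reactive power: Q = Im(S) = -6.311e+04 VAR.
Step 9 — Apparent power: |S| = 6.314e+04 VA.
Step 10 — Power factor: PF = P/|S| = 0.03115 (leading).

(a) P = 1967 W  (b) Q = -6.311e+04 VAR  (c) S = 6.314e+04 VA  (d) PF = 0.03115 (leading)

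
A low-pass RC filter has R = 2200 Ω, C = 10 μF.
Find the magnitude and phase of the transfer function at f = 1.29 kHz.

Step 1 — Angular frequency: ω = 2π·1290 = 8105 rad/s.
Step 2 — Transfer function: H(jω) = 1/(1 + jωRC).
Step 3 — Denominator: 1 + jωRC = 1 + j·8105·2200·1e-05 = 1 + j178.3.
Step 4 — H = 3.145e-05 - j0.005608.
Step 5 — Magnitude: |H| = 0.005608 (-45.0 dB); phase: φ = -89.7°.

|H| = 0.005608 (-45.0 dB), φ = -89.7°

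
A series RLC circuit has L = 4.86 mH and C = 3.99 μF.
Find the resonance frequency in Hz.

Step 1 — Resonance condition Im(Z)=0 gives ω₀ = 1/√(LC).
Step 2 — ω₀ = 1/√(0.00486·3.99e-06) = 7181 rad/s.
Step 3 — f₀ = ω₀/(2π) = 1143 Hz.

f₀ = 1143 Hz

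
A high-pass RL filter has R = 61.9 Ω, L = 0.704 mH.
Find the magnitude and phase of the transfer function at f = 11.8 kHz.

Step 1 — Angular frequency: ω = 2π·1.18e+04 = 7.414e+04 rad/s.
Step 2 — Transfer function: H(jω) = jωL/(R + jωL).
Step 3 — Numerator jωL = j·52.2; denominator R + jωL = 61.9 + j52.2.
Step 4 — H = 0.4156 + j0.4928.
Step 5 — Magnitude: |H| = 0.6446 (-3.8 dB); phase: φ = 49.9°.

|H| = 0.6446 (-3.8 dB), φ = 49.9°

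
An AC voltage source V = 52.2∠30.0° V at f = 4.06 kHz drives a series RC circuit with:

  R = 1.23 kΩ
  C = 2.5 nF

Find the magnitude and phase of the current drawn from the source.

Step 1 — Angular frequency: ω = 2π·f = 2π·4060 = 2.551e+04 rad/s.
Step 2 — Component impedances:
  R: Z = R = 1230 Ω
  C: Z = 1/(jωC) = -j/(ω·C) = 0 - j1.568e+04 Ω
Step 3 — Series combination: Z_total = R + C = 1230 - j1.568e+04 Ω = 1.573e+04∠-85.5° Ω.
Step 4 — Source phasor: V = 52.2∠30.0° V = 45.21 + j26.1 V.
Step 5 — Ohm's law: I = V / Z_total = (45.21 + j26.1) / (1230 - j1.568e+04) = -0.00143 + j0.002995 A.
Step 6 — Convert to polar: |I| = 0.003319 A, ∠I = 115.5°.

I = 0.003319∠115.5° A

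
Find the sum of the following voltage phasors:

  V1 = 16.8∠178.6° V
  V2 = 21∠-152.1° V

Step 1 — Convert each phasor to rectangular form:
  V1 = 16.8·(cos(178.6°) + j·sin(178.6°)) = -16.79 + j0.4105 V
  V2 = 21·(cos(-152.1°) + j·sin(-152.1°)) = -18.56 - j9.827 V
Step 2 — Sum components: V_total = -35.35 - j9.416 V.
Step 3 — Convert to polar: |V_total| = 36.59 V, ∠V_total = -165.1°.

V_total = 36.59∠-165.1° V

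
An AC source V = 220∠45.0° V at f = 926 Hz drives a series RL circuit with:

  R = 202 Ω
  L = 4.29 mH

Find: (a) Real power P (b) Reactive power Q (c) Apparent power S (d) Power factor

Step 1 — Angular frequency: ω = 2π·f = 2π·926 = 5818 rad/s.
Step 2 — Component impedances:
  R: Z = R = 202 Ω
  L: Z = jωL = j·5818·0.00429 = 0 + j24.96 Ω
Step 3 — Series combination: Z_total = R + L = 202 + j24.96 Ω = 203.5∠7.0° Ω.
Step 4 — Source phasor: V = 220∠45.0° V = 155.6 + j155.6 V.
Step 5 — Current: I = V / Z = 0.8523 + j0.6648 A = 1.081∠38.0° A.
Step 6 — Complex power: S = V·I* = 236 + j29.16 VA.
Step 7 — Real power: P = Re(S) = 236 W.
Step 8 — Reactive power: Q = Im(S) = 29.16 VAR.
Step 9 — Apparent power: |S| = 237.8 VA.
Step 10 — Power factor: PF = P/|S| = 0.9925 (lagging).

(a) P = 236 W  (b) Q = 29.16 VAR  (c) S = 237.8 VA  (d) PF = 0.9925 (lagging)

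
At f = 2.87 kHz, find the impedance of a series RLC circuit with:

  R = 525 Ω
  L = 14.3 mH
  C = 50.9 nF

Step 1 — Angular frequency: ω = 2π·f = 2π·2870 = 1.803e+04 rad/s.
Step 2 — Component impedances:
  R: Z = R = 525 Ω
  L: Z = jωL = j·1.803e+04·0.0143 = 0 + j257.9 Ω
  C: Z = 1/(jωC) = -j/(ω·C) = 0 - j1089 Ω
Step 3 — Series combination: Z_total = R + L + C = 525 - j831.6 Ω = 983.5∠-57.7° Ω.

Z = 525 - j831.6 Ω = 983.5∠-57.7° Ω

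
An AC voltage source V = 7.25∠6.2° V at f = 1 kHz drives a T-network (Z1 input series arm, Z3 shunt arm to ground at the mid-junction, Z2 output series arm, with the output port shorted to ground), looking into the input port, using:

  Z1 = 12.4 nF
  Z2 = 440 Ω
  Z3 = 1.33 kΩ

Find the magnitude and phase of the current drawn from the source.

Step 1 — Angular frequency: ω = 2π·f = 2π·1000 = 6283 rad/s.
Step 2 — Component impedances:
  Z1: Z = 1/(jωC) = -j/(ω·C) = 0 - j1.284e+04 Ω
  Z2: Z = R = 440 Ω
  Z3: Z = R = 1330 Ω
Step 3 — With the output port shorted to ground, the output series arm Z2 runs from the junction to ground; the shunt arm Z3 also runs from the junction to ground. They appear in parallel: Z3 || Z2 = 330.6 Ω.
Step 4 — Series with input arm Z1: Z_in = Z1 + (Z3 || Z2) = 330.6 - j1.284e+04 Ω = 1.284e+04∠-88.5° Ω.
Step 5 — Source phasor: V = 7.25∠6.2° V = 7.208 + j0.783 V.
Step 6 — Ohm's law: I = V / Z_total = (7.208 + j0.783) / (330.6 - j1.284e+04) = -4.651e-05 + j0.0005628 A.
Step 7 — Convert to polar: |I| = 0.0005647 A, ∠I = 94.7°.

I = 0.0005647∠94.7° A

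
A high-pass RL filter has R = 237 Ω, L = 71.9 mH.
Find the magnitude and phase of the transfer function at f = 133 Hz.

Step 1 — Angular frequency: ω = 2π·133 = 835.7 rad/s.
Step 2 — Transfer function: H(jω) = jωL/(R + jωL).
Step 3 — Numerator jωL = j·60.08; denominator R + jωL = 237 + j60.08.
Step 4 — H = 0.06039 + j0.2382.
Step 5 — Magnitude: |H| = 0.2457 (-12.2 dB); phase: φ = 75.8°.

|H| = 0.2457 (-12.2 dB), φ = 75.8°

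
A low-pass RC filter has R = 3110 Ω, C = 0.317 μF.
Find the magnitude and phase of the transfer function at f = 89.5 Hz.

Step 1 — Angular frequency: ω = 2π·89.5 = 562.3 rad/s.
Step 2 — Transfer function: H(jω) = 1/(1 + jωRC).
Step 3 — Denominator: 1 + jωRC = 1 + j·562.3·3110·3.17e-07 = 1 + j0.5544.
Step 4 — H = 0.7649 - j0.4241.
Step 5 — Magnitude: |H| = 0.8746 (-1.2 dB); phase: φ = -29.0°.

|H| = 0.8746 (-1.2 dB), φ = -29.0°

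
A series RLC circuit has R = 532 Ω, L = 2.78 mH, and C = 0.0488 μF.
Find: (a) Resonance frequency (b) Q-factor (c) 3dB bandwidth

Step 1 — Resonance: ω₀ = 1/√(LC) = 1/√(0.00278·4.88e-08) = 8.586e+04 rad/s.
Step 2 — f₀ = ω₀/(2π) = 1.366e+04 Hz.
Step 3 — Series Q: Q = ω₀L/R = 8.586e+04·0.00278/532 = 0.4486.
Step 4 — Bandwidth: Δω = ω₀/Q = 1.914e+05 rad/s; BW = Δω/(2π) = 3.046e+04 Hz.

(a) f₀ = 1.366e+04 Hz  (b) Q = 0.4486  (c) BW = 3.046e+04 Hz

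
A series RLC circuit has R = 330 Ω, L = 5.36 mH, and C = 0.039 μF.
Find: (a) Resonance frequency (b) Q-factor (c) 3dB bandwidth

Step 1 — Resonance: ω₀ = 1/√(LC) = 1/√(0.00536·3.9e-08) = 6.916e+04 rad/s.
Step 2 — f₀ = ω₀/(2π) = 1.101e+04 Hz.
Step 3 — Series Q: Q = ω₀L/R = 6.916e+04·0.00536/330 = 1.123.
Step 4 — Bandwidth: Δω = ω₀/Q = 6.157e+04 rad/s; BW = Δω/(2π) = 9799 Hz.

(a) f₀ = 1.101e+04 Hz  (b) Q = 1.123  (c) BW = 9799 Hz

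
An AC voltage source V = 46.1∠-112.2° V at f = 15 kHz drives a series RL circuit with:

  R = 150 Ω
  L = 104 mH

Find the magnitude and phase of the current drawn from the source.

Step 1 — Angular frequency: ω = 2π·f = 2π·1.5e+04 = 9.425e+04 rad/s.
Step 2 — Component impedances:
  R: Z = R = 150 Ω
  L: Z = jωL = j·9.425e+04·0.104 = 0 + j9802 Ω
Step 3 — Series combination: Z_total = R + L = 150 + j9802 Ω = 9803∠89.1° Ω.
Step 4 — Source phasor: V = 46.1∠-112.2° V = -17.42 - j42.68 V.
Step 5 — Ohm's law: I = V / Z_total = (-17.42 - j42.68) / (150 + j9802) = -0.004381 + j0.00171 A.
Step 6 — Convert to polar: |I| = 0.004703 A, ∠I = 158.7°.

I = 0.004703∠158.7° A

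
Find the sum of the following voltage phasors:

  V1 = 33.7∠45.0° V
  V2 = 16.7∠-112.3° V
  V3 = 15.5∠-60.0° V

Step 1 — Convert each phasor to rectangular form:
  V1 = 33.7·(cos(45.0°) + j·sin(45.0°)) = 23.83 + j23.83 V
  V2 = 16.7·(cos(-112.3°) + j·sin(-112.3°)) = -6.337 - j15.45 V
  V3 = 15.5·(cos(-60.0°) + j·sin(-60.0°)) = 7.75 - j13.42 V
Step 2 — Sum components: V_total = 25.24 - j5.045 V.
Step 3 — Convert to polar: |V_total| = 25.74 V, ∠V_total = -11.3°.

V_total = 25.74∠-11.3° V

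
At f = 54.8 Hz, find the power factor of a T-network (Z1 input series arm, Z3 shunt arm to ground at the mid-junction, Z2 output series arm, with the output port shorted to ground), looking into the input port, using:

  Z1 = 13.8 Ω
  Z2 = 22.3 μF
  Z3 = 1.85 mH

Step 1 — Angular frequency: ω = 2π·f = 2π·54.8 = 344.3 rad/s.
Step 2 — Component impedances:
  Z1: Z = R = 13.8 Ω
  Z2: Z = 1/(jωC) = -j/(ω·C) = 0 - j130.2 Ω
  Z3: Z = jωL = j·344.3·0.00185 = 0 + j0.637 Ω
Step 3 — With the output port shorted to ground, the output series arm Z2 runs from the junction to ground; the shunt arm Z3 also runs from the junction to ground. They appear in parallel: Z3 || Z2 = 0 + j0.6401 Ω.
Step 4 — Series with input arm Z1: Z_in = Z1 + (Z3 || Z2) = 13.8 + j0.6401 Ω = 13.81∠2.7° Ω.
Step 5 — Power factor: PF = cos(φ) = Re(Z)/|Z| = 13.8/13.815 = 0.9989.
Step 6 — Type: Im(Z) = 0.6401 ⇒ lagging (phase φ = 2.7°).

PF = 0.9989 (lagging, φ = 2.7°)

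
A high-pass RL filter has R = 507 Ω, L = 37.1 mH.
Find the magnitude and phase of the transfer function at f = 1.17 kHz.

Step 1 — Angular frequency: ω = 2π·1170 = 7351 rad/s.
Step 2 — Transfer function: H(jω) = jωL/(R + jωL).
Step 3 — Numerator jωL = j·272.7; denominator R + jωL = 507 + j272.7.
Step 4 — H = 0.2244 + j0.4172.
Step 5 — Magnitude: |H| = 0.4737 (-6.5 dB); phase: φ = 61.7°.

|H| = 0.4737 (-6.5 dB), φ = 61.7°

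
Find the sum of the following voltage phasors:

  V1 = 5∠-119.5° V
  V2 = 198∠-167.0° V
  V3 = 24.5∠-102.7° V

Step 1 — Convert each phasor to rectangular form:
  V1 = 5·(cos(-119.5°) + j·sin(-119.5°)) = -2.462 - j4.352 V
  V2 = 198·(cos(-167.0°) + j·sin(-167.0°)) = -192.9 - j44.54 V
  V3 = 24.5·(cos(-102.7°) + j·sin(-102.7°)) = -5.386 - j23.9 V
Step 2 — Sum components: V_total = -200.8 - j72.79 V.
Step 3 — Convert to polar: |V_total| = 213.6 V, ∠V_total = -160.1°.

V_total = 213.6∠-160.1° V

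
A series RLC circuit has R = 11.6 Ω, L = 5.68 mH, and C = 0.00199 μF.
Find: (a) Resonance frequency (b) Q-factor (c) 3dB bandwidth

Step 1 — Resonance condition Im(Z)=0 gives ω₀ = 1/√(LC).
Step 2 — ω₀ = 1/√(0.00568·1.99e-09) = 2.974e+05 rad/s.
Step 3 — f₀ = ω₀/(2π) = 4.734e+04 Hz.
Step 4 — Series Q: Q = ω₀L/R = 2.974e+05·0.00568/11.6 = 145.6.
Step 5 — 3dB bandwidth: Δω = ω₀/Q = 2042 rad/s; BW = Δω/(2π) = 325 Hz.

(a) f₀ = 4.734e+04 Hz  (b) Q = 145.6  (c) BW = 325 Hz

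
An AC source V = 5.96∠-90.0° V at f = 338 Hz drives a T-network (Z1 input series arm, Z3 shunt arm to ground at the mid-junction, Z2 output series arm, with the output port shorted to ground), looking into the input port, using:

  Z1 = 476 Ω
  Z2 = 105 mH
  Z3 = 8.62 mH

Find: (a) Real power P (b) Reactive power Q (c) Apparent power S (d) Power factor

Step 1 — Angular frequency: ω = 2π·f = 2π·338 = 2124 rad/s.
Step 2 — Component impedances:
  Z1: Z = R = 476 Ω
  Z2: Z = jωL = j·2124·0.105 = 0 + j223 Ω
  Z3: Z = jωL = j·2124·0.00862 = 0 + j18.31 Ω
Step 3 — With the output port shorted to ground, the output series arm Z2 runs from the junction to ground; the shunt arm Z3 also runs from the junction to ground. They appear in parallel: Z3 || Z2 = 0 + j16.92 Ω.
Step 4 — Series with input arm Z1: Z_in = Z1 + (Z3 || Z2) = 476 + j16.92 Ω = 476.3∠2.0° Ω.
Step 5 — Source phasor: V = 5.96∠-90.0° V = 0 - j5.96 V.
Step 6 — Current: I = V / Z = -0.0004444 - j0.01251 A = 0.01251∠-92.0° A.
Step 7 — Complex power: S = V·I* = 0.07453 + j0.002649 VA.
Step 8 — Real power: P = Re(S) = 0.07453 W.
Step 9 — Reactive power: Q = Im(S) = 0.002649 VAR.
Step 10 — Apparent power: |S| = 0.07458 VA.
Step 11 — Power factor: PF = P/|S| = 0.9994 (lagging).

(a) P = 0.07453 W  (b) Q = 0.002649 VAR  (c) S = 0.07458 VA  (d) PF = 0.9994 (lagging)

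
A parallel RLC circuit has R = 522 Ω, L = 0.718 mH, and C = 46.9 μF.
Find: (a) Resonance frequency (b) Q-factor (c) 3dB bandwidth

Step 1 — Resonance: ω₀ = 1/√(LC) = 1/√(0.000718·4.69e-05) = 5449 rad/s.
Step 2 — f₀ = ω₀/(2π) = 867.3 Hz.
Step 3 — Parallel Q: Q = R/(ω₀L) = 522/(5449·0.000718) = 133.4.
Step 4 — Bandwidth: Δω = ω₀/Q = 40.85 rad/s; BW = Δω/(2π) = 6.501 Hz.

(a) f₀ = 867.3 Hz  (b) Q = 133.4  (c) BW = 6.501 Hz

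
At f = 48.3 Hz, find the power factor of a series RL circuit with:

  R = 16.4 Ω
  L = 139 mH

Step 1 — Angular frequency: ω = 2π·f = 2π·48.3 = 303.5 rad/s.
Step 2 — Component impedances:
  R: Z = R = 16.4 Ω
  L: Z = jωL = j·303.5·0.139 = 0 + j42.18 Ω
Step 3 — Series combination: Z_total = R + L = 16.4 + j42.18 Ω = 45.26∠68.8° Ω.
Step 4 — Power factor: PF = cos(φ) = Re(Z)/|Z| = 16.4/45.26 = 0.3624.
Step 5 — Type: Im(Z) = 42.18 ⇒ lagging (phase φ = 68.8°).

PF = 0.3624 (lagging, φ = 68.8°)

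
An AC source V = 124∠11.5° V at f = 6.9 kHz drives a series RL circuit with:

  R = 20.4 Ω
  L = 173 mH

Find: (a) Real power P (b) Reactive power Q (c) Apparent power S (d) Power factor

Step 1 — Angular frequency: ω = 2π·f = 2π·6900 = 4.335e+04 rad/s.
Step 2 — Component impedances:
  R: Z = R = 20.4 Ω
  L: Z = jωL = j·4.335e+04·0.173 = 0 + j7500 Ω
Step 3 — Series combination: Z_total = R + L = 20.4 + j7500 Ω = 7500∠89.8° Ω.
Step 4 — Source phasor: V = 124∠11.5° V = 121.5 + j24.72 V.
Step 5 — Current: I = V / Z = 0.00334 - j0.01619 A = 0.01653∠-78.3° A.
Step 6 — Complex power: S = V·I* = 0.005576 + j2.05 VA.
Step 7 — Real power: P = Re(S) = 0.005576 W.
Step 8 — Reactive power: Q = Im(S) = 2.05 VAR.
Step 9 — Apparent power: |S| = 2.05 VA.
Step 10 — Power factor: PF = P/|S| = 0.00272 (lagging).

(a) P = 0.005576 W  (b) Q = 2.05 VAR  (c) S = 2.05 VA  (d) PF = 0.00272 (lagging)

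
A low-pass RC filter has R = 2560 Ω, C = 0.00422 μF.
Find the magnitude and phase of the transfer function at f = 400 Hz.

Step 1 — Angular frequency: ω = 2π·400 = 2513 rad/s.
Step 2 — Transfer function: H(jω) = 1/(1 + jωRC).
Step 3 — Denominator: 1 + jωRC = 1 + j·2513·2560·4.22e-09 = 1 + j0.02715.
Step 4 — H = 0.9993 - j0.02713.
Step 5 — Magnitude: |H| = 0.9996 (-0.0 dB); phase: φ = -1.6°.

|H| = 0.9996 (-0.0 dB), φ = -1.6°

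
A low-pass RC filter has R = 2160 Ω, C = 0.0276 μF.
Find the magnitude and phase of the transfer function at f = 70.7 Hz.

Step 1 — Angular frequency: ω = 2π·70.7 = 444.2 rad/s.
Step 2 — Transfer function: H(jω) = 1/(1 + jωRC).
Step 3 — Denominator: 1 + jωRC = 1 + j·444.2·2160·2.76e-08 = 1 + j0.02648.
Step 4 — H = 0.9993 - j0.02646.
Step 5 — Magnitude: |H| = 0.9996 (-0.0 dB); phase: φ = -1.5°.

|H| = 0.9996 (-0.0 dB), φ = -1.5°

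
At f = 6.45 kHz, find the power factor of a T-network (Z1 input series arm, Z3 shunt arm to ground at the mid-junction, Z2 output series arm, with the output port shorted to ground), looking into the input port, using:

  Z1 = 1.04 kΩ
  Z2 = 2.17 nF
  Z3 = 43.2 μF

Step 1 — Angular frequency: ω = 2π·f = 2π·6450 = 4.053e+04 rad/s.
Step 2 — Component impedances:
  Z1: Z = R = 1040 Ω
  Z2: Z = 1/(jωC) = -j/(ω·C) = 0 - j1.137e+04 Ω
  Z3: Z = 1/(jωC) = -j/(ω·C) = 0 - j0.5712 Ω
Step 3 — With the output port shorted to ground, the output series arm Z2 runs from the junction to ground; the shunt arm Z3 also runs from the junction to ground. They appear in parallel: Z3 || Z2 = 0 - j0.5712 Ω.
Step 4 — Series with input arm Z1: Z_in = Z1 + (Z3 || Z2) = 1040 - j0.5712 Ω = 1040∠-0.0° Ω.
Step 5 — Power factor: PF = cos(φ) = Re(Z)/|Z| = 1040/1040 = 1.
Step 6 — Type: Im(Z) = -0.5712 ⇒ leading (phase φ = -0.0°).

PF = 1 (leading, φ = -0.0°)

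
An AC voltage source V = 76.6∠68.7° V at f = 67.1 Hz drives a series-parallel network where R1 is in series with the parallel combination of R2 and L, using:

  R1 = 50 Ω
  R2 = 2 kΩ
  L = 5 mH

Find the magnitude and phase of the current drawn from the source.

Step 1 — Angular frequency: ω = 2π·f = 2π·67.1 = 421.6 rad/s.
Step 2 — Component impedances:
  R1: Z = R = 50 Ω
  R2: Z = R = 2000 Ω
  L: Z = jωL = j·421.6·0.005 = 0 + j2.108 Ω
Step 3 — Parallel branch: R2 || L = 1/(1/R2 + 1/L) = 0.002222 + j2.108 Ω.
Step 4 — Series with R1: Z_total = R1 + (R2 || L) = 50 + j2.108 Ω = 50.05∠2.4° Ω.
Step 5 — Source phasor: V = 76.6∠68.7° V = 27.83 + j71.37 V.
Step 6 — Ohm's law: I = V / Z_total = (27.83 + j71.37) / (50 + j2.108) = 0.6156 + j1.401 A.
Step 7 — Convert to polar: |I| = 1.531 A, ∠I = 66.3°.

I = 1.531∠66.3° A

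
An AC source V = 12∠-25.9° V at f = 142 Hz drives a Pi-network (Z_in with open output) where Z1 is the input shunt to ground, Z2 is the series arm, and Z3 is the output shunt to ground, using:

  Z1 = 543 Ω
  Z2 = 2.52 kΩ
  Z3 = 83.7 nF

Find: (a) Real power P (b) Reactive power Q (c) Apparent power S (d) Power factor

Step 1 — Angular frequency: ω = 2π·f = 2π·142 = 892.2 rad/s.
Step 2 — Component impedances:
  Z1: Z = R = 543 Ω
  Z2: Z = R = 2520 Ω
  Z3: Z = 1/(jωC) = -j/(ω·C) = 0 - j1.339e+04 Ω
Step 3 — With open output, the series arm Z2 and the output shunt Z3 appear in series to ground: Z2 + Z3 = 2520 - j1.339e+04 Ω.
Step 4 — Parallel with input shunt Z1: Z_in = Z1 || (Z2 + Z3) = 538.2 - j20.92 Ω = 538.6∠-2.2° Ω.
Step 5 — Source phasor: V = 12∠-25.9° V = 10.79 - j5.242 V.
Step 6 — Current: I = V / Z = 0.0204 - j0.008946 A = 0.02228∠-23.7° A.
Step 7 — Complex power: S = V·I* = 0.2671 - j0.01039 VA.
Step 8 — Real power: P = Re(S) = 0.2671 W.
Step 9 — Reactive power: Q = Im(S) = -0.01039 VAR.
Step 10 — Apparent power: |S| = 0.2673 VA.
Step 11 — Power factor: PF = P/|S| = 0.9992 (leading).

(a) P = 0.2671 W  (b) Q = -0.01039 VAR  (c) S = 0.2673 VA  (d) PF = 0.9992 (leading)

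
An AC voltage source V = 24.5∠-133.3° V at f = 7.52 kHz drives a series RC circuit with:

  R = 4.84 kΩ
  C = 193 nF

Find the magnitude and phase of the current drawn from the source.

Step 1 — Angular frequency: ω = 2π·f = 2π·7520 = 4.725e+04 rad/s.
Step 2 — Component impedances:
  R: Z = R = 4840 Ω
  C: Z = 1/(jωC) = -j/(ω·C) = 0 - j109.7 Ω
Step 3 — Series combination: Z_total = R + C = 4840 - j109.7 Ω = 4841∠-1.3° Ω.
Step 4 — Source phasor: V = 24.5∠-133.3° V = -16.8 - j17.83 V.
Step 5 — Ohm's law: I = V / Z_total = (-16.8 - j17.83) / (4840 - j109.7) = -0.003386 - j0.003761 A.
Step 6 — Convert to polar: |I| = 0.005061 A, ∠I = -132.0°.

I = 0.005061∠-132.0° A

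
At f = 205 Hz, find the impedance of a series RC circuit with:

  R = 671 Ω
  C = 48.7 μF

Step 1 — Angular frequency: ω = 2π·f = 2π·205 = 1288 rad/s.
Step 2 — Component impedances:
  R: Z = R = 671 Ω
  C: Z = 1/(jωC) = -j/(ω·C) = 0 - j15.94 Ω
Step 3 — Series combination: Z_total = R + C = 671 - j15.94 Ω = 671.2∠-1.4° Ω.

Z = 671 - j15.94 Ω = 671.2∠-1.4° Ω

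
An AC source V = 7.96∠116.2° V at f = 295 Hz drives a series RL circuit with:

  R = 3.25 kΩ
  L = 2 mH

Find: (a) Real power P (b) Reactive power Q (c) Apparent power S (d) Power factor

Step 1 — Angular frequency: ω = 2π·f = 2π·295 = 1854 rad/s.
Step 2 — Component impedances:
  R: Z = R = 3250 Ω
  L: Z = jωL = j·1854·0.002 = 0 + j3.707 Ω
Step 3 — Series combination: Z_total = R + L = 3250 + j3.707 Ω = 3250∠0.1° Ω.
Step 4 — Source phasor: V = 7.96∠116.2° V = -3.514 + j7.142 V.
Step 5 — Current: I = V / Z = -0.001079 + j0.002199 A = 0.002449∠116.1° A.
Step 6 — Complex power: S = V·I* = 0.0195 + j2.224e-05 VA.
Step 7 — Real power: P = Re(S) = 0.0195 W.
Step 8 — Reactive power: Q = Im(S) = 2.224e-05 VAR.
Step 9 — Apparent power: |S| = 0.0195 VA.
Step 10 — Power factor: PF = P/|S| = 1 (lagging).

(a) P = 0.0195 W  (b) Q = 2.224e-05 VAR  (c) S = 0.0195 VA  (d) PF = 1 (lagging)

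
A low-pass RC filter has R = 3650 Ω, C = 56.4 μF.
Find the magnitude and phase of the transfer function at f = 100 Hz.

Step 1 — Angular frequency: ω = 2π·100 = 628.3 rad/s.
Step 2 — Transfer function: H(jω) = 1/(1 + jωRC).
Step 3 — Denominator: 1 + jωRC = 1 + j·628.3·3650·5.64e-05 = 1 + j129.3.
Step 4 — H = 5.977e-05 - j0.007731.
Step 5 — Magnitude: |H| = 0.007731 (-42.2 dB); phase: φ = -89.6°.

|H| = 0.007731 (-42.2 dB), φ = -89.6°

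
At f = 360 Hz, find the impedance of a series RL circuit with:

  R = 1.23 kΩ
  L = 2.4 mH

Step 1 — Angular frequency: ω = 2π·f = 2π·360 = 2262 rad/s.
Step 2 — Component impedances:
  R: Z = R = 1230 Ω
  L: Z = jωL = j·2262·0.0024 = 0 + j5.429 Ω
Step 3 — Series combination: Z_total = R + L = 1230 + j5.429 Ω = 1230∠0.3° Ω.

Z = 1230 + j5.429 Ω = 1230∠0.3° Ω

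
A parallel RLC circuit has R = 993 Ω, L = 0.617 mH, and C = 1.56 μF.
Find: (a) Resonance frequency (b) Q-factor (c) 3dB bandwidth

Step 1 — Resonance: ω₀ = 1/√(LC) = 1/√(0.000617·1.56e-06) = 3.223e+04 rad/s.
Step 2 — f₀ = ω₀/(2π) = 5130 Hz.
Step 3 — Parallel Q: Q = R/(ω₀L) = 993/(3.223e+04·0.000617) = 49.93.
Step 4 — Bandwidth: Δω = ω₀/Q = 645.5 rad/s; BW = Δω/(2π) = 102.7 Hz.

(a) f₀ = 5130 Hz  (b) Q = 49.93  (c) BW = 102.7 Hz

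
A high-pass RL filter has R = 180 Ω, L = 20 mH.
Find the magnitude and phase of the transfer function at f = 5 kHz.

Step 1 — Angular frequency: ω = 2π·5000 = 3.142e+04 rad/s.
Step 2 — Transfer function: H(jω) = jωL/(R + jωL).
Step 3 — Numerator jωL = j·628.3; denominator R + jωL = 180 + j628.3.
Step 4 — H = 0.9242 + j0.2648.
Step 5 — Magnitude: |H| = 0.9613 (-0.3 dB); phase: φ = 16.0°.

|H| = 0.9613 (-0.3 dB), φ = 16.0°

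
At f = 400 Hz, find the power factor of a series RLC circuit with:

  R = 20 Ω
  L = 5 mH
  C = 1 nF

Step 1 — Angular frequency: ω = 2π·f = 2π·400 = 2513 rad/s.
Step 2 — Component impedances:
  R: Z = R = 20 Ω
  L: Z = jωL = j·2513·0.005 = 0 + j12.57 Ω
  C: Z = 1/(jωC) = -j/(ω·C) = 0 - j3.979e+05 Ω
Step 3 — Series combination: Z_total = R + L + C = 20 - j3.979e+05 Ω = 3.979e+05∠-90.0° Ω.
Step 4 — Power factor: PF = cos(φ) = Re(Z)/|Z| = 20/3.9787e+05 = 5.027e-05.
Step 5 — Type: Im(Z) = -3.979e+05 ⇒ leading (phase φ = -90.0°).

PF = 5.027e-05 (leading, φ = -90.0°)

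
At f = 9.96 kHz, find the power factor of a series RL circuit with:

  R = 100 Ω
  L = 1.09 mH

Step 1 — Angular frequency: ω = 2π·f = 2π·9960 = 6.258e+04 rad/s.
Step 2 — Component impedances:
  R: Z = R = 100 Ω
  L: Z = jωL = j·6.258e+04·0.00109 = 0 + j68.21 Ω
Step 3 — Series combination: Z_total = R + L = 100 + j68.21 Ω = 121∠34.3° Ω.
Step 4 — Power factor: PF = cos(φ) = Re(Z)/|Z| = 100/121.05 = 0.8261.
Step 5 — Type: Im(Z) = 68.21 ⇒ lagging (phase φ = 34.3°).

PF = 0.8261 (lagging, φ = 34.3°)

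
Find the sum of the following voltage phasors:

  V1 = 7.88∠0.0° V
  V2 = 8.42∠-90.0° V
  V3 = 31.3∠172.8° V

Step 1 — Convert each phasor to rectangular form:
  V1 = 7.88·(cos(0.0°) + j·sin(0.0°)) = 7.88 V
  V2 = 8.42·(cos(-90.0°) + j·sin(-90.0°)) = 0 - j8.42 V
  V3 = 31.3·(cos(172.8°) + j·sin(172.8°)) = -31.05 + j3.923 V
Step 2 — Sum components: V_total = -23.17 - j4.497 V.
Step 3 — Convert to polar: |V_total| = 23.61 V, ∠V_total = -169.0°.

V_total = 23.61∠-169.0° V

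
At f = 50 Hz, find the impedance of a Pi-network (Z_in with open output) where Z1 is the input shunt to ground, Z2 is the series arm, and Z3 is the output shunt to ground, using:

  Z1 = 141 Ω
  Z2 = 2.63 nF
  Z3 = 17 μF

Step 1 — Angular frequency: ω = 2π·f = 2π·50 = 314.2 rad/s.
Step 2 — Component impedances:
  Z1: Z = R = 141 Ω
  Z2: Z = 1/(jωC) = -j/(ω·C) = 0 - j1.21e+06 Ω
  Z3: Z = 1/(jωC) = -j/(ω·C) = 0 - j187.2 Ω
Step 3 — With open output, the series arm Z2 and the output shunt Z3 appear in series to ground: Z2 + Z3 = 0 - j1.21e+06 Ω.
Step 4 — Parallel with input shunt Z1: Z_in = Z1 || (Z2 + Z3) = 141 - j0.01642 Ω = 141∠-0.0° Ω.

Z = 141 - j0.01642 Ω = 141∠-0.0° Ω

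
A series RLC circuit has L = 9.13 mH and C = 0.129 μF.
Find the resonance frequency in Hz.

Step 1 — Resonance condition Im(Z)=0 gives ω₀ = 1/√(LC).
Step 2 — ω₀ = 1/√(0.00913·1.29e-07) = 2.914e+04 rad/s.
Step 3 — f₀ = ω₀/(2π) = 4638 Hz.

f₀ = 4638 Hz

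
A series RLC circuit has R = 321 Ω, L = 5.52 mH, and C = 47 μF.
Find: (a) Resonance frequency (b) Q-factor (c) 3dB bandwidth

Step 1 — Resonance: ω₀ = 1/√(LC) = 1/√(0.00552·4.7e-05) = 1963 rad/s.
Step 2 — f₀ = ω₀/(2π) = 312.5 Hz.
Step 3 — Series Q: Q = ω₀L/R = 1963·0.00552/321 = 0.03376.
Step 4 — Bandwidth: Δω = ω₀/Q = 5.815e+04 rad/s; BW = Δω/(2π) = 9255 Hz.

(a) f₀ = 312.5 Hz  (b) Q = 0.03376  (c) BW = 9255 Hz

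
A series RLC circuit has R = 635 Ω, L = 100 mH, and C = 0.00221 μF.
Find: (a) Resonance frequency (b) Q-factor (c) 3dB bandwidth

Step 1 — Resonance condition Im(Z)=0 gives ω₀ = 1/√(LC).
Step 2 — ω₀ = 1/√(0.1·2.21e-09) = 6.727e+04 rad/s.
Step 3 — f₀ = ω₀/(2π) = 1.071e+04 Hz.
Step 4 — Series Q: Q = ω₀L/R = 6.727e+04·0.1/635 = 10.59.
Step 5 — 3dB bandwidth: Δω = ω₀/Q = 6350 rad/s; BW = Δω/(2π) = 1011 Hz.

(a) f₀ = 1.071e+04 Hz  (b) Q = 10.59  (c) BW = 1011 Hz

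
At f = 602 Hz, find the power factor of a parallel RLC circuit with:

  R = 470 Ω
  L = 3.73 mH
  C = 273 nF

Step 1 — Angular frequency: ω = 2π·f = 2π·602 = 3782 rad/s.
Step 2 — Component impedances:
  R: Z = R = 470 Ω
  L: Z = jωL = j·3782·0.00373 = 0 + j14.11 Ω
  C: Z = 1/(jωC) = -j/(ω·C) = 0 - j968.4 Ω
Step 3 — Parallel combination: 1/Z_total = 1/R + 1/L + 1/C; Z_total = 0.4357 + j14.3 Ω = 14.31∠88.3° Ω.
Step 4 — Power factor: PF = cos(φ) = Re(Z)/|Z| = 0.4357/14.31 = 0.03045.
Step 5 — Type: Im(Z) = 14.3 ⇒ lagging (phase φ = 88.3°).

PF = 0.03045 (lagging, φ = 88.3°)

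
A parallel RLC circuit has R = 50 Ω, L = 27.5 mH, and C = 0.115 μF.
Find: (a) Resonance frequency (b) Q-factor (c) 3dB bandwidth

Step 1 — Resonance: ω₀ = 1/√(LC) = 1/√(0.0275·1.15e-07) = 1.778e+04 rad/s.
Step 2 — f₀ = ω₀/(2π) = 2830 Hz.
Step 3 — Parallel Q: Q = R/(ω₀L) = 50/(1.778e+04·0.0275) = 0.1022.
Step 4 — Bandwidth: Δω = ω₀/Q = 1.739e+05 rad/s; BW = Δω/(2π) = 2.768e+04 Hz.

(a) f₀ = 2830 Hz  (b) Q = 0.1022  (c) BW = 2.768e+04 Hz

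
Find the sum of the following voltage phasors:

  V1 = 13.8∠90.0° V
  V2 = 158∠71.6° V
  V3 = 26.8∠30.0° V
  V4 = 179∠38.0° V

Step 1 — Convert each phasor to rectangular form:
  V1 = 13.8·(cos(90.0°) + j·sin(90.0°)) = 0 + j13.8 V
  V2 = 158·(cos(71.6°) + j·sin(71.6°)) = 49.87 + j149.9 V
  V3 = 26.8·(cos(30.0°) + j·sin(30.0°)) = 23.21 + j13.4 V
  V4 = 179·(cos(38.0°) + j·sin(38.0°)) = 141.1 + j110.2 V
Step 2 — Sum components: V_total = 214.1 + j287.3 V.
Step 3 — Convert to polar: |V_total| = 358.3 V, ∠V_total = 53.3°.

V_total = 358.3∠53.3° V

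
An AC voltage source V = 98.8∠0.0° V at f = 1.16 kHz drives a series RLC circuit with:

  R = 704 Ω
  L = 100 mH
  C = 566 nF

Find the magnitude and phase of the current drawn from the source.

Step 1 — Angular frequency: ω = 2π·f = 2π·1160 = 7288 rad/s.
Step 2 — Component impedances:
  R: Z = R = 704 Ω
  L: Z = jωL = j·7288·0.1 = 0 + j728.8 Ω
  C: Z = 1/(jωC) = -j/(ω·C) = 0 - j242.4 Ω
Step 3 — Series combination: Z_total = R + L + C = 704 + j486.4 Ω = 855.7∠34.6° Ω.
Step 4 — Source phasor: V = 98.8∠0.0° V = 98.8 V.
Step 5 — Ohm's law: I = V / Z_total = (98.8) / (704 + j486.4) = 0.09499 - j0.06563 A.
Step 6 — Convert to polar: |I| = 0.1155 A, ∠I = -34.6°.

I = 0.1155∠-34.6° A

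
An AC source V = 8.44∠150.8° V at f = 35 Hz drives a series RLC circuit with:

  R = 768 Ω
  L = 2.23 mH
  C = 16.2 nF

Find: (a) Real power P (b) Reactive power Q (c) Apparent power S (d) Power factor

Step 1 — Angular frequency: ω = 2π·f = 2π·35 = 219.9 rad/s.
Step 2 — Component impedances:
  R: Z = R = 768 Ω
  L: Z = jωL = j·219.9·0.00223 = 0 + j0.4904 Ω
  C: Z = 1/(jωC) = -j/(ω·C) = 0 - j2.807e+05 Ω
Step 3 — Series combination: Z_total = R + L + C = 768 - j2.807e+05 Ω = 2.807e+05∠-89.8° Ω.
Step 4 — Source phasor: V = 8.44∠150.8° V = -7.367 + j4.118 V.
Step 5 — Current: I = V / Z = -1.474e-05 - j2.621e-05 A = 3.007e-05∠-119.4° A.
Step 6 — Complex power: S = V·I* = 6.943e-07 - j0.0002538 VA.
Step 7 — Real power: P = Re(S) = 6.943e-07 W.
Step 8 — Reactive power: Q = Im(S) = -0.0002538 VAR.
Step 9 — Apparent power: |S| = 0.0002538 VA.
Step 10 — Power factor: PF = P/|S| = 0.002736 (leading).

(a) P = 6.943e-07 W  (b) Q = -0.0002538 VAR  (c) S = 0.0002538 VA  (d) PF = 0.002736 (leading)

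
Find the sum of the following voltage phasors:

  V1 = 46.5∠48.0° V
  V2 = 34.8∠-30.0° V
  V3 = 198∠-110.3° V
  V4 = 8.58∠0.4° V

Step 1 — Convert each phasor to rectangular form:
  V1 = 46.5·(cos(48.0°) + j·sin(48.0°)) = 31.11 + j34.56 V
  V2 = 34.8·(cos(-30.0°) + j·sin(-30.0°)) = 30.14 - j17.4 V
  V3 = 198·(cos(-110.3°) + j·sin(-110.3°)) = -68.69 - j185.7 V
  V4 = 8.58·(cos(0.4°) + j·sin(0.4°)) = 8.58 + j0.0599 V
Step 2 — Sum components: V_total = 1.139 - j168.5 V.
Step 3 — Convert to polar: |V_total| = 168.5 V, ∠V_total = -89.6°.

V_total = 168.5∠-89.6° V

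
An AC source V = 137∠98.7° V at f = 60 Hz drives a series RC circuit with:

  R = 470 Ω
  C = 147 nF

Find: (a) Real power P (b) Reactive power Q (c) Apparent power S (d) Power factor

Step 1 — Angular frequency: ω = 2π·f = 2π·60 = 377 rad/s.
Step 2 — Component impedances:
  R: Z = R = 470 Ω
  C: Z = 1/(jωC) = -j/(ω·C) = 0 - j1.804e+04 Ω
Step 3 — Series combination: Z_total = R + C = 470 - j1.804e+04 Ω = 1.805e+04∠-88.5° Ω.
Step 4 — Source phasor: V = 137∠98.7° V = -20.72 + j135.4 V.
Step 5 — Current: I = V / Z = -0.00753 - j0.0009523 A = 0.00759∠-172.8° A.
Step 6 — Complex power: S = V·I* = 0.02707 - j1.039 VA.
Step 7 — Real power: P = Re(S) = 0.02707 W.
Step 8 — Reactive power: Q = Im(S) = -1.039 VAR.
Step 9 — Apparent power: |S| = 1.04 VA.
Step 10 — Power factor: PF = P/|S| = 0.02604 (leading).

(a) P = 0.02707 W  (b) Q = -1.039 VAR  (c) S = 1.04 VA  (d) PF = 0.02604 (leading)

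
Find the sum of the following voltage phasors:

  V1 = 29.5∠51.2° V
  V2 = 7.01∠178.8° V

Step 1 — Convert each phasor to rectangular form:
  V1 = 29.5·(cos(51.2°) + j·sin(51.2°)) = 18.48 + j22.99 V
  V2 = 7.01·(cos(178.8°) + j·sin(178.8°)) = -7.008 + j0.1468 V
Step 2 — Sum components: V_total = 11.48 + j23.14 V.
Step 3 — Convert to polar: |V_total| = 25.83 V, ∠V_total = 63.6°.

V_total = 25.83∠63.6° V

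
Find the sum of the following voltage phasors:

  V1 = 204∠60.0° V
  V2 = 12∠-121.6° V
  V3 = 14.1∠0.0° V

Step 1 — Convert each phasor to rectangular form:
  V1 = 204·(cos(60.0°) + j·sin(60.0°)) = 102 + j176.7 V
  V2 = 12·(cos(-121.6°) + j·sin(-121.6°)) = -6.288 - j10.22 V
  V3 = 14.1·(cos(0.0°) + j·sin(0.0°)) = 14.1 V
Step 2 — Sum components: V_total = 109.8 + j166.4 V.
Step 3 — Convert to polar: |V_total| = 199.4 V, ∠V_total = 56.6°.

V_total = 199.4∠56.6° V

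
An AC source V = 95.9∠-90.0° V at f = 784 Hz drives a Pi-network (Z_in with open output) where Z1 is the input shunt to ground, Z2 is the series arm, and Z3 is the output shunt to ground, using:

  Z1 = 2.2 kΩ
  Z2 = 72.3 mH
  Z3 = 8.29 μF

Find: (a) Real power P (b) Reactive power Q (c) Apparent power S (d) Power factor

Step 1 — Angular frequency: ω = 2π·f = 2π·784 = 4926 rad/s.
Step 2 — Component impedances:
  Z1: Z = R = 2200 Ω
  Z2: Z = jωL = j·4926·0.0723 = 0 + j356.2 Ω
  Z3: Z = 1/(jωC) = -j/(ω·C) = 0 - j24.49 Ω
Step 3 — With open output, the series arm Z2 and the output shunt Z3 appear in series to ground: Z2 + Z3 = 0 + j331.7 Ω.
Step 4 — Parallel with input shunt Z1: Z_in = Z1 || (Z2 + Z3) = 48.89 + j324.3 Ω = 328∠81.4° Ω.
Step 5 — Source phasor: V = 95.9∠-90.0° V = 0 - j95.9 V.
Step 6 — Current: I = V / Z = -0.2891 - j0.04359 A = 0.2924∠-171.4° A.
Step 7 — Complex power: S = V·I* = 4.18 + j27.73 VA.
Step 8 — Real power: P = Re(S) = 4.18 W.
Step 9 — Reactive power: Q = Im(S) = 27.73 VAR.
Step 10 — Apparent power: |S| = 28.04 VA.
Step 11 — Power factor: PF = P/|S| = 0.1491 (lagging).

(a) P = 4.18 W  (b) Q = 27.73 VAR  (c) S = 28.04 VA  (d) PF = 0.1491 (lagging)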